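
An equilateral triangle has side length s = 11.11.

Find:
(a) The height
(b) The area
(a) Height h = s·√3/2 = 11.11·√3/2 = 9.622
(b) Area = (√3/4)·s² = (√3/4)·11.11² = (√3/4)·123.432 = 53.45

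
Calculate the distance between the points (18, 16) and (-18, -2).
Using the distance formula: d = sqrt((x₂-x₁)² + (y₂-y₁)²)
dx = (-18) - 18 = -36
dy = (-2) - 16 = -18
d = sqrt((-36)² + (-18)²) = sqrt(1296 + 324) = sqrt(1620) = 40.25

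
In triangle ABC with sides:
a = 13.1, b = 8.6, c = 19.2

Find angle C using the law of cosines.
cos(C) = (a² + b² - c²)/(2ab)
cos(C) = (13.1² + 8.6² - 19.2²)/(2·13.1·8.6) = -123.07/225.32 = -0.546201
C = arccos(-0.546201) = 123.1°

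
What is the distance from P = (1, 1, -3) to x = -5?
d = |1(1) + 0(1) + 0(-3) - (-5)| / √(1² + 0² + 0²) = 6/√1 = 6.0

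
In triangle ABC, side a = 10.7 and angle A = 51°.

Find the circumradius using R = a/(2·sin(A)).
R = a/(2·sin(A)) = 10.7/(2·sin(51°))
R = 10.7/(2·0.777146) = 10.7/1.554292 = 6.884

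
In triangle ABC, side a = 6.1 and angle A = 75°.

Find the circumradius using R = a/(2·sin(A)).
R = a/(2·sin(A)) = 6.1/(2·sin(75°))
R = 6.1/(2·0.965926) = 6.1/1.931852 = 3.158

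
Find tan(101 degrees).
tan(101 degrees) = -5.1446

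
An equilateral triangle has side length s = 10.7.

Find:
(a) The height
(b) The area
(a) Height h = s·√3/2 = 10.7·√3/2 = 9.266
(b) Area = (√3/4)·s² = (√3/4)·10.7² = (√3/4)·114.49 = 49.58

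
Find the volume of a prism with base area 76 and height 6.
Volume = base area * height
Volume = 76 * 6
Volume = 456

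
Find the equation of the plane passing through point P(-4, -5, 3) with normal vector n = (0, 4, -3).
d = n·P = (0)(-4) + (4)(-5) + (-3)(3) = -29
Plane: 4y - 3z = -29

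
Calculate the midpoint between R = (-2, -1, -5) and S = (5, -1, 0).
Midpoint = ((-2+5)/2, (-1-1)/2, (-5+0)/2) = (1.5, -1, -2.5)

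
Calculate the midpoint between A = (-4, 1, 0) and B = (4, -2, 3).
Midpoint = ((-4+4)/2, (1-2)/2, (0+3)/2) = (0, -0.5, 1.5)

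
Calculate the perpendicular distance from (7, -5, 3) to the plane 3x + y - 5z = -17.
d = |3(7) + 1(-5) + (-5)(3) - (-17)| / √(3² + 1² + (-5)²) = 18/√35 = 3.043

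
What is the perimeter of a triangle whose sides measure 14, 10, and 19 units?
Perimeter = sum of all sides
Perimeter = 14 + 10 + 19
Perimeter = 43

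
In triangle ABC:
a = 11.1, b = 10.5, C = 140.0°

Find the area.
Using A = ½ab·sin(C):
A = ½·11.1·10.5·sin(140.0°) = ½·116.55·0.642788 = 37.46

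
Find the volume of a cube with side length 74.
Volume = s³
Volume = 74³
Volume = 405224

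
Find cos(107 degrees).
cos(107 degrees) = -0.2924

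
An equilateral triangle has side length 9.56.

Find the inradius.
For an equilateral triangle, r = s/(2√3) where s is the side.
r = 9.56/(2√3) = 9.56/3.464102 = 2.76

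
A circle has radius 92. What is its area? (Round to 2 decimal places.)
Area = pi * r²
Area = pi * 92²
Area = pi * 8464
Area = 26590.44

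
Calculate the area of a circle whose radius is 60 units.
Area = pi * r²
Area = pi * 60²
Area = pi * 3600
Area = 11309.73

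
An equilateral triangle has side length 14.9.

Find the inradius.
For an equilateral triangle, r = s/(2√3) where s is the side.
r = 14.9/(2√3) = 14.9/3.464102 = 4.301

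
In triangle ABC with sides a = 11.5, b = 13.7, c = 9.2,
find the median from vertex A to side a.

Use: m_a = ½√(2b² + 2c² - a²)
m_a = ½√(2·13.7² + 2·9.2² - 11.5²)
m_a = ½√(375.38 + 169.28 - 132.25) = ½√412.41 = 10.15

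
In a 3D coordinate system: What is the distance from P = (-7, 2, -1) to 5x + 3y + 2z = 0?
d = |5(-7) + 3(2) + 2(-1) - (0)| / √(5² + 3² + 2²) = 31/√38 = 5.029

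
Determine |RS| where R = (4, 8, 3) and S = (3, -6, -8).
d = √[(-1)² + (-14)² + (-11)²] = √318 = 17.83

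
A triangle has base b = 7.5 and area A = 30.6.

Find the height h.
A = ½bh  →  h = 2A/b
h = 2·30.6/7.5 = 8.16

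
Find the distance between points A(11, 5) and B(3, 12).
Using the distance formula: d = sqrt((x₂-x₁)² + (y₂-y₁)²)
dx = 3 - 11 = -8
dy = 12 - 5 = 7
d = sqrt((-8)² + 7²) = sqrt(64 + 49) = sqrt(113) = 10.63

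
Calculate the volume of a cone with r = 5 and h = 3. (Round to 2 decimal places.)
Volume = (1/3) * pi * r² * h
Volume = (1/3) * pi * 5² * 3
Volume = (1/3) * pi * 25 * 3
Volume = (1/3) * pi * 75
Volume = 78.54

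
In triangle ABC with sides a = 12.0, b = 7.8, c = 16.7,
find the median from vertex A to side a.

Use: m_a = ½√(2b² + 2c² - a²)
m_a = ½√(2·7.8² + 2·16.7² - 12.0²)
m_a = ½√(121.68 + 557.78 - 144) = ½√535.46 = 11.57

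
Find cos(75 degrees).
cos(75 degrees) = 0.2588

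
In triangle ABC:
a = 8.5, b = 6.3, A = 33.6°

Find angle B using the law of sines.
sin(B)/b = sin(A)/a
sin(B) = b·sin(A)/a = 6.3·sin(33.6°)/8.5 = 0.410161
B = arcsin(0.410161) = 24.21°  (b ≤ a, so B ≤ A and the acute solution is unique)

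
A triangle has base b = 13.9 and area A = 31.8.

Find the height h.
A = ½bh  →  h = 2A/b
h = 2·31.8/13.9 = 4.576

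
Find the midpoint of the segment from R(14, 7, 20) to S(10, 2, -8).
Midpoint = ((14+10)/2, (7+2)/2, (20-8)/2) = (12, 4.5, 6)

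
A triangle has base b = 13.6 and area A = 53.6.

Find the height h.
A = ½bh  →  h = 2A/b
h = 2·53.6/13.6 = 7.882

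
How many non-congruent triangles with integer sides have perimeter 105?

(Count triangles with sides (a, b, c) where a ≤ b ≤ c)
With a ≤ b ≤ c and a + b + c = 105, the triangle inequality a + b > c gives c < 105/2, so c ≤ 52.
Iterate a from 1 to ⌊p/3⌋ = 35; for each a, b ranges from a to ⌊(p−a)/2⌋ with c = p − a − b, keeping only c ≥ b.
Triples: (1, 52, 52), (2, 51, 52), (3, 50, 52), …
Count = 243 triangles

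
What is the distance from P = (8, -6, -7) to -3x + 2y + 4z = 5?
d = |(-3)(8) + 2(-6) + 4(-7) - (5)| / √((-3)² + 2² + 4²) = 69/√29 = 12.81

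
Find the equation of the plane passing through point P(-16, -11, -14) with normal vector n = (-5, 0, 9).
d = n·P = (-5)(-16) + (0)(-11) + (9)(-14) = -46
Plane: -5x + 9z = -46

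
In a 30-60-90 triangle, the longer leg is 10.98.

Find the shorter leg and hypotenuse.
In a 30-60-90 triangle, sides are in ratio 1 : √3 : 2.
Long leg = short leg·√3  →  short leg = 10.98/√3 = 6.339
Hypotenuse = 2·(short leg) = 2·10.98/√3 = 12.68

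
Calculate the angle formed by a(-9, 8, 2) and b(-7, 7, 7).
a·b = 133, |a|² = 149, |b|² = 147
cos θ = 133/√21903 ≈ 0.8987
θ ≈ 26.02°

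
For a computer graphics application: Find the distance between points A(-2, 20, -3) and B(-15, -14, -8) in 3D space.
d = √[(-13)² + (-34)² + (-5)²] = √1350 = 36.74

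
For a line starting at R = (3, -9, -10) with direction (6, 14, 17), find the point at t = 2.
P(2) = (3 + 6(2), -9 + 14(2), -10 + 17(2)) = (15, 19, 24)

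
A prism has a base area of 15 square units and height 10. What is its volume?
Volume = base area * height
Volume = 15 * 10
Volume = 150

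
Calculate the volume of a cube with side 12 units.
Volume = s³
Volume = 12³
Volume = 1728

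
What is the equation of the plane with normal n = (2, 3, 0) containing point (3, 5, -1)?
d = n·P = (2)(3) + (3)(5) + (0)(-1) = 21
Plane: 2x + 3y = 21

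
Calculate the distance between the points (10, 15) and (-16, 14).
Using the distance formula: d = sqrt((x₂-x₁)² + (y₂-y₁)²)
dx = (-16) - 10 = -26
dy = 14 - 15 = -1
d = sqrt((-26)² + (-1)²) = sqrt(676 + 1) = sqrt(677) = 26.02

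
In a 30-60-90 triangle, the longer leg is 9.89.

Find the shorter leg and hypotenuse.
In a 30-60-90 triangle, sides are in ratio 1 : √3 : 2.
Long leg = short leg·√3  →  short leg = 9.89/√3 = 5.71
Hypotenuse = 2·(short leg) = 2·9.89/√3 = 11.42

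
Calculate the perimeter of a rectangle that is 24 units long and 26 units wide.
Perimeter = 2 * (length + width)
Perimeter = 2 * (24 + 26)
Perimeter = 2 * 50
Perimeter = 100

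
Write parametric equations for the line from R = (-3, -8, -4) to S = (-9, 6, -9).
Direction vector d = S - R = (-6, 14, -5)
x = -3 - 6t, y = -8 + 14t, z = -4 - 5t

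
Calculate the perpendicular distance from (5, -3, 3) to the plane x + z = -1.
d = |1(5) + 0(-3) + 1(3) - (-1)| / √(1² + 0² + 1²) = 9/√2 = 6.364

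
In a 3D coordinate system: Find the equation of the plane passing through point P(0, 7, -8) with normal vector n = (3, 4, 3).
d = n·P = (3)(0) + (4)(7) + (3)(-8) = 4
Plane: 3x + 4y + 3z = 4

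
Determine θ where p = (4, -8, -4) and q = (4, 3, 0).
p·q = -8, |p|² = 96, |q|² = 25
cos θ = -8/√2400 ≈ -0.1633
θ ≈ 99.4°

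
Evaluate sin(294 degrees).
sin(294 degrees) = -0.9135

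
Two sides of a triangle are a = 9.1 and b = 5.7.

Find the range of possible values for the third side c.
By the triangle inequality: |a - b| < c < a + b
|9.1 - 5.7| < c < 9.1 + 5.7
3.4 < c < 14.8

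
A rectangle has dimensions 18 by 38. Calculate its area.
Area = length * width
Area = 18 * 38
Area = 684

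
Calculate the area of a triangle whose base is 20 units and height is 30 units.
Area = (1/2) * base * height
Area = (1/2) * 20 * 30
Area = 300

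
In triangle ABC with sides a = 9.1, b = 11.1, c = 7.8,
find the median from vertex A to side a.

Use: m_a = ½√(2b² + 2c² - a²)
m_a = ½√(2·11.1² + 2·7.8² - 9.1²)
m_a = ½√(246.42 + 121.68 - 82.81) = ½√285.29 = 8.445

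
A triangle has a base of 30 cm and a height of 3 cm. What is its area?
Area = (1/2) * base * height
Area = (1/2) * 30 * 3
Area = 45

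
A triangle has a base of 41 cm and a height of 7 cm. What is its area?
Area = (1/2) * base * height
Area = (1/2) * 41 * 7
Area = 143.50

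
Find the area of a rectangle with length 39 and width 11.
Area = length * width
Area = 39 * 11
Area = 429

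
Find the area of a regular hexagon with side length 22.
For a regular 6-gon with side length s = 22:
Apothem a = s / (2*tan(pi/6)) = 22 / (2*tan(pi/6)) ≈ 19.0526
Perimeter P = 6 * 22 = 132
Area = (1/2) * P * a = (1/2) * 132 * 19.0526 = 1257.47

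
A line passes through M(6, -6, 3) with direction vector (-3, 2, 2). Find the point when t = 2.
P(2) = (6 + (-3)(2), -6 + 2(2), 3 + 2(2)) = (0, -2, 7)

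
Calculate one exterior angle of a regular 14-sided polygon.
Exterior angle of a regular n-gon = 360/n
Exterior angle = 360/14
Exterior angle = 25.71 degrees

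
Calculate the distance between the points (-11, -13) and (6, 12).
Using the distance formula: d = sqrt((x₂-x₁)² + (y₂-y₁)²)
dx = 6 - (-11) = 17
dy = 12 - (-13) = 25
d = sqrt(17² + 25²) = sqrt(289 + 625) = sqrt(914) = 30.23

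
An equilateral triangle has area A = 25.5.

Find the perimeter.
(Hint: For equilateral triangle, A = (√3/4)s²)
A = (√3/4)s²  →  s² = 4A/√3 = 4·25.5/√3 = 58.8897
s = 7.67396
Perimeter = 3s = 23.02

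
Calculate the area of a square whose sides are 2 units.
Area = s²
Area = 2²
Area = 4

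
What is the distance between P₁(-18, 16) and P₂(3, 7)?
Using the distance formula: d = sqrt((x₂-x₁)² + (y₂-y₁)²)
dx = 3 - (-18) = 21
dy = 7 - 16 = -9
d = sqrt(21² + (-9)²) = sqrt(441 + 81) = sqrt(522) = 22.85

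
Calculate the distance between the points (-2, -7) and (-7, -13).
Using the distance formula: d = sqrt((x₂-x₁)² + (y₂-y₁)²)
dx = (-7) - (-2) = -5
dy = (-13) - (-7) = -6
d = sqrt((-5)² + (-6)²) = sqrt(25 + 36) = sqrt(61) = 7.81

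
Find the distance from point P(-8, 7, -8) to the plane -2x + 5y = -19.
d = |(-2)(-8) + 5(7) + 0(-8) - (-19)| / √((-2)² + 5² + 0²) = 70/√29 = 13.0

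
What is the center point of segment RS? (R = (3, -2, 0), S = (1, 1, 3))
Midpoint = ((3+1)/2, (-2+1)/2, (0+3)/2) = (2, -0.5, 1.5)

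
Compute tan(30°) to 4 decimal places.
tan(30 degrees) = sqrt(3)/3
Decimal approximation: 0.5774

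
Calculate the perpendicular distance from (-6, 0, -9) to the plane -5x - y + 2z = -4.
d = |(-5)(-6) + (-1)(0) + 2(-9) - (-4)| / √((-5)² + (-1)² + 2²) = 16/√30 = 2.921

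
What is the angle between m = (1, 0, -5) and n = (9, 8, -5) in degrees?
m·n = 34, |m|² = 26, |n|² = 170
cos θ = 34/√4420 ≈ 0.5114
θ ≈ 59.24°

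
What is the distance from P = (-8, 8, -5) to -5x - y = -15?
d = |(-5)(-8) + (-1)(8) + 0(-5) - (-15)| / √((-5)² + (-1)² + 0²) = 47/√26 = 9.217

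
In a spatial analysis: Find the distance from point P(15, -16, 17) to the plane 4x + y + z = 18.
d = |4(15) + 1(-16) + 1(17) - (18)| / √(4² + 1² + 1²) = 43/√18 = 10.14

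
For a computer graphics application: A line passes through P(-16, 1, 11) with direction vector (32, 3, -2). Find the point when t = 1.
P(1) = (-16 + 32(1), 1 + 3(1), 11 + (-2)(1)) = (16, 4, 9)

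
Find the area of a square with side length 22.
Area = s²
Area = 22²
Area = 484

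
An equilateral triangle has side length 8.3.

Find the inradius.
For an equilateral triangle, r = s/(2√3) where s is the side.
r = 8.3/(2√3) = 8.3/3.464102 = 2.396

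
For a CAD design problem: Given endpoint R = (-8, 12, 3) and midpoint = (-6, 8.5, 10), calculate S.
S = (2×(-6) - (-8), 2×8.5 - 12, 2×10 - 3) = (-4, 5, 17)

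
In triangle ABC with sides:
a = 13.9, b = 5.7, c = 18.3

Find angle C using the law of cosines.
cos(C) = (a² + b² - c²)/(2ab)
cos(C) = (13.9² + 5.7² - 18.3²)/(2·13.9·5.7) = -109.19/158.46 = -0.689070
C = arccos(-0.689070) = 133.6°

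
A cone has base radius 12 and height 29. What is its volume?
Volume = (1/3) * pi * r² * h
Volume = (1/3) * pi * 12² * 29
Volume = (1/3) * pi * 144 * 29
Volume = (1/3) * pi * 4176
Volume = 4373.10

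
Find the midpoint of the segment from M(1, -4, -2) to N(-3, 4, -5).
Midpoint = ((1-3)/2, (-4+4)/2, (-2-5)/2) = (-1, 0, -3.5)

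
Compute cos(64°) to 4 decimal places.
cos(64 degrees) = 0.4384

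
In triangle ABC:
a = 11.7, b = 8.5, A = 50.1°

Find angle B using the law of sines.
sin(B)/b = sin(A)/a
sin(B) = b·sin(A)/a = 8.5·sin(50.1°)/11.7 = 0.557342
B = arcsin(0.557342) = 33.87°  (b ≤ a, so B ≤ A and the acute solution is unique)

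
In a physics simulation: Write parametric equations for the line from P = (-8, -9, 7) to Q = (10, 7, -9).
Direction vector d = Q - P = (18, 16, -16)
x = -8 + 18t, y = -9 + 16t, z = 7 - 16t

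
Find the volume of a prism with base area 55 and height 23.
Volume = base area * height
Volume = 55 * 23
Volume = 1265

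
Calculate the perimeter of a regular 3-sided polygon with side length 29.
Perimeter = number of sides * side length
Perimeter = 3 * 29
Perimeter = 87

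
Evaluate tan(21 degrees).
tan(21 degrees) = 0.3839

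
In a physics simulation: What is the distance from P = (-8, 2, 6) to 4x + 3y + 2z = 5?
d = |4(-8) + 3(2) + 2(6) - (5)| / √(4² + 3² + 2²) = 19/√29 = 3.528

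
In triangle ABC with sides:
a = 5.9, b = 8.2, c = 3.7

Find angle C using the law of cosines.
cos(C) = (a² + b² - c²)/(2ab)
cos(C) = (5.9² + 8.2² - 3.7²)/(2·5.9·8.2) = 88.36/96.76 = 0.913187
C = arccos(0.913187) = 24.05°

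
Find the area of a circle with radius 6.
Area = pi * r²
Area = pi * 6²
Area = pi * 36
Area = 113.10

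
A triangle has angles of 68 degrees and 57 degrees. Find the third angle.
Sum of angles in a triangle = 180 degrees
Third angle = 180 - 68 - 57
Third angle = 55 degrees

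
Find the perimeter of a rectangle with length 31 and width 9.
Perimeter = 2 * (length + width)
Perimeter = 2 * (31 + 9)
Perimeter = 2 * 40
Perimeter = 80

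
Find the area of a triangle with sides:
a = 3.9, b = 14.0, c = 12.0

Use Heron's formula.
s = (a+b+c)/2 = (3.9+14.0+12.0)/2 = 14.95
A = √(s(s-a)(s-b)(s-c)) = √(14.95·11.05·0.95·2.95)
A = √462.966 = 21.52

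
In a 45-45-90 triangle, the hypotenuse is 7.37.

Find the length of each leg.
In a 45-45-90 triangle, hypotenuse = leg·√2  →  leg = hypotenuse/√2
leg = 7.37/√2 = 5.211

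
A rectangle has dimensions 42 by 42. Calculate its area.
Area = length * width
Area = 42 * 42
Area = 1764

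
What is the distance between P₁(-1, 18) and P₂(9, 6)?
Using the distance formula: d = sqrt((x₂-x₁)² + (y₂-y₁)²)
dx = 9 - (-1) = 10
dy = 6 - 18 = -12
d = sqrt(10² + (-12)²) = sqrt(100 + 144) = sqrt(244) = 15.62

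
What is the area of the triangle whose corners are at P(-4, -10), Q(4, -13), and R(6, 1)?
Using the coordinate formula: Area = (1/2)|x₁(y₂-y₃) + x₂(y₃-y₁) + x₃(y₁-y₂)|
Area = (1/2)|(-4)((-13)-1) + 4(1-(-10)) + 6((-10)-(-13))|
Area = (1/2)|(-4)*(-14) + 4*11 + 6*3|
Area = (1/2)|56 + 44 + 18|
Area = (1/2)*118 = 59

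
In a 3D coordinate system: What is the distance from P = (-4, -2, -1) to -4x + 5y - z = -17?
d = |(-4)(-4) + 5(-2) + (-1)(-1) - (-17)| / √((-4)² + 5² + (-1)²) = 24/√42 = 3.703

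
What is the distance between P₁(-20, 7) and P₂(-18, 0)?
Using the distance formula: d = sqrt((x₂-x₁)² + (y₂-y₁)²)
dx = (-18) - (-20) = 2
dy = 0 - 7 = -7
d = sqrt(2² + (-7)²) = sqrt(4 + 49) = sqrt(53) = 7.28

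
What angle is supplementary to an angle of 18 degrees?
Supplementary angles sum to 180 degrees.
Other angle = 180 - 18
Other angle = 162 degrees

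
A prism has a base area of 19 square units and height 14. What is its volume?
Volume = base area * height
Volume = 19 * 14
Volume = 266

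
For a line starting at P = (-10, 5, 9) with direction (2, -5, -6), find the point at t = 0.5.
P(0.5) = (-10 + 2(0.5), 5 + (-5)(0.5), 9 + (-6)(0.5)) = (-9, 2.5, 6)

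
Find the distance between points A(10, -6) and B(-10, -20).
Using the distance formula: d = sqrt((x₂-x₁)² + (y₂-y₁)²)
dx = (-10) - 10 = -20
dy = (-20) - (-6) = -14
d = sqrt((-20)² + (-14)²) = sqrt(400 + 196) = sqrt(596) = 24.41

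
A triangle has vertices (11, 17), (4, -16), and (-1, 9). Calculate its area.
Using the coordinate formula: Area = (1/2)|x₁(y₂-y₃) + x₂(y₃-y₁) + x₃(y₁-y₂)|
Area = (1/2)|11((-16)-9) + 4(9-17) + (-1)(17-(-16))|
Area = (1/2)|11*(-25) + 4*(-8) + (-1)*33|
Area = (1/2)|(-275) + (-32) + (-33)|
Area = (1/2)*340 = 170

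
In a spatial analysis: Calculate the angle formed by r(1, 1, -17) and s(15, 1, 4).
r·s = -52, |r|² = 291, |s|² = 242
cos θ = -52/√70422 ≈ -0.196
θ ≈ 101.3°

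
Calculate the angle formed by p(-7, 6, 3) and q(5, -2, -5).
p·q = -62, |p|² = 94, |q|² = 54
cos θ = -62/√5076 ≈ -0.8702
θ ≈ 150.5°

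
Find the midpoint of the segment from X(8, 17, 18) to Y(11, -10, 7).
Midpoint = ((8+11)/2, (17-10)/2, (18+7)/2) = (9.5, 3.5, 12.5)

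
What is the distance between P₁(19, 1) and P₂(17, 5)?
Using the distance formula: d = sqrt((x₂-x₁)² + (y₂-y₁)²)
dx = 17 - 19 = -2
dy = 5 - 1 = 4
d = sqrt((-2)² + 4²) = sqrt(4 + 16) = sqrt(20) = 4.47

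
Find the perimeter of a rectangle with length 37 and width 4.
Perimeter = 2 * (length + width)
Perimeter = 2 * (37 + 4)
Perimeter = 2 * 41
Perimeter = 82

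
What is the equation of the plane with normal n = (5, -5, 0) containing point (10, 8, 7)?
d = n·P = (5)(10) + (-5)(8) + (0)(7) = 10
Plane: 5x - 5y = 10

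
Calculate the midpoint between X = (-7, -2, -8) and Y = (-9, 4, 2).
Midpoint = ((-7-9)/2, (-2+4)/2, (-8+2)/2) = (-8, 1, -3)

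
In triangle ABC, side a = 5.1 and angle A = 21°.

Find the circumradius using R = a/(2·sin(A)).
R = a/(2·sin(A)) = 5.1/(2·sin(21°))
R = 5.1/(2·0.358368) = 5.1/0.716736 = 7.116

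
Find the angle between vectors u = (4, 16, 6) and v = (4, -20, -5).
u·v = -334, |u|² = 308, |v|² = 441
cos θ = -334/√135828 ≈ -0.9063
θ ≈ 155.0°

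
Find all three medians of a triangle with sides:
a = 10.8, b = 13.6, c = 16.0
Using m_x = ½√(2y² + 2z² - x²):
m_a = ½√(2·13.6² + 2·16.0² - 10.8²) = ½√765.28 = 13.83
m_b = ½√(2·10.8² + 2·16.0² - 13.6²) = ½√560.32 = 11.84
m_c = ½√(2·10.8² + 2·13.6² - 16.0²) = ½√347.2 = 9.317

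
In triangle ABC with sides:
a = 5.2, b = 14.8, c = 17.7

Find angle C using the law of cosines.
cos(C) = (a² + b² - c²)/(2ab)
cos(C) = (5.2² + 14.8² - 17.7²)/(2·5.2·14.8) = -67.21/153.92 = -0.436655
C = arccos(-0.436655) = 115.9°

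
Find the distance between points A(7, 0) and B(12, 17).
Using the distance formula: d = sqrt((x₂-x₁)² + (y₂-y₁)²)
dx = 12 - 7 = 5
dy = 17 - 0 = 17
d = sqrt(5² + 17²) = sqrt(25 + 289) = sqrt(314) = 17.72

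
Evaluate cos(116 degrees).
cos(116 degrees) = -0.4384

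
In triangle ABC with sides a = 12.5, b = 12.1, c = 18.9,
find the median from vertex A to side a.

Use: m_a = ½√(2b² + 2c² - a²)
m_a = ½√(2·12.1² + 2·18.9² - 12.5²)
m_a = ½√(292.82 + 714.42 - 156.25) = ½√850.99 = 14.59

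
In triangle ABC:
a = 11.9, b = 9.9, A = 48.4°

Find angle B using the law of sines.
sin(B)/b = sin(A)/a
sin(B) = b·sin(A)/a = 9.9·sin(48.4°)/11.9 = 0.622118
B = arcsin(0.622118) = 38.47°  (b ≤ a, so B ≤ A and the acute solution is unique)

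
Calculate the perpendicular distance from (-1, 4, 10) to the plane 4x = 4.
d = |4(-1) + 0(4) + 0(10) - (4)| / √(4² + 0² + 0²) = 8/√16 = 2.0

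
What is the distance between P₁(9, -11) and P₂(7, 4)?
Using the distance formula: d = sqrt((x₂-x₁)² + (y₂-y₁)²)
dx = 7 - 9 = -2
dy = 4 - (-11) = 15
d = sqrt((-2)² + 15²) = sqrt(4 + 225) = sqrt(229) = 15.13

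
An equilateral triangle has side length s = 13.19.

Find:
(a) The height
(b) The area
(a) Height h = s·√3/2 = 13.19·√3/2 = 11.42
(b) Area = (√3/4)·s² = (√3/4)·13.19² = (√3/4)·173.976 = 75.33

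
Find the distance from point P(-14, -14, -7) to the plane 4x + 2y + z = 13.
d = |4(-14) + 2(-14) + 1(-7) - (13)| / √(4² + 2² + 1²) = 104/√21 = 22.69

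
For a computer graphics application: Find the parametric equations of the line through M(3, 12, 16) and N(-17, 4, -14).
Direction vector d = N - M = (-20, -8, -30)
x = 3 - 20t, y = 12 - 8t, z = 16 - 30t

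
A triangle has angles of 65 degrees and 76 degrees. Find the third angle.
Sum of angles in a triangle = 180 degrees
Third angle = 180 - 65 - 76
Third angle = 39 degrees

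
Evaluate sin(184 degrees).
sin(184 degrees) = -0.0698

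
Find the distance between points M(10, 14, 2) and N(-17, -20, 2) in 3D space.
d = √[(-27)² + (-34)² + (0)²] = √1885 = 43.42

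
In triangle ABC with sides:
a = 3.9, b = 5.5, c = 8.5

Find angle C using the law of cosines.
cos(C) = (a² + b² - c²)/(2ab)
cos(C) = (3.9² + 5.5² - 8.5²)/(2·3.9·5.5) = -26.79/42.9 = -0.624476
C = arccos(-0.624476) = 128.6°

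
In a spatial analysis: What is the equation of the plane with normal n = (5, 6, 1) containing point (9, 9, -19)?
d = n·P = (5)(9) + (6)(9) + (1)(-19) = 80
Plane: 5x + 6y + z = 80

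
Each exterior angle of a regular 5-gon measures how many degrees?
Exterior angle of a regular n-gon = 360/n
Exterior angle = 360/5
Exterior angle = 72 degrees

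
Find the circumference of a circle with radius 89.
Circumference = 2 * pi * r
Circumference = 2 * pi * 89
Circumference = 559.20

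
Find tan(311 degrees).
tan(311 degrees) = -1.1504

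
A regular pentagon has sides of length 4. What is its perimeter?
Perimeter = number of sides * side length
Perimeter = 5 * 4
Perimeter = 20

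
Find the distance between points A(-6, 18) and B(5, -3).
Using the distance formula: d = sqrt((x₂-x₁)² + (y₂-y₁)²)
dx = 5 - (-6) = 11
dy = (-3) - 18 = -21
d = sqrt(11² + (-21)²) = sqrt(121 + 441) = sqrt(562) = 23.71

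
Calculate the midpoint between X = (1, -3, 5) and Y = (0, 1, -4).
Midpoint = ((1+0)/2, (-3+1)/2, (5-4)/2) = (0.5, -1, 0.5)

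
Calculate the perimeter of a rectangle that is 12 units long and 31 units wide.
Perimeter = 2 * (length + width)
Perimeter = 2 * (12 + 31)
Perimeter = 2 * 43
Perimeter = 86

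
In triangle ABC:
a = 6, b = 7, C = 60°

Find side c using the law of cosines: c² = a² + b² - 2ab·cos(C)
c² = 6² + 7² - 2·6·7·cos(60°)
c² = 36 + 49 - 84·0.5000 = 43
c = √43 = 6.557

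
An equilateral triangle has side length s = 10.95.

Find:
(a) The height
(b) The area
(a) Height h = s·√3/2 = 10.95·√3/2 = 9.483
(b) Area = (√3/4)·s² = (√3/4)·10.95² = (√3/4)·119.902 = 51.92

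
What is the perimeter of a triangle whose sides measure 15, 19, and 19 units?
Perimeter = sum of all sides
Perimeter = 15 + 19 + 19
Perimeter = 53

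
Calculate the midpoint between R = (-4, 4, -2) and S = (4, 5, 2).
Midpoint = ((-4+4)/2, (4+5)/2, (-2+2)/2) = (0, 4.5, 0)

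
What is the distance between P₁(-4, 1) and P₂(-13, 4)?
Using the distance formula: d = sqrt((x₂-x₁)² + (y₂-y₁)²)
dx = (-13) - (-4) = -9
dy = 4 - 1 = 3
d = sqrt((-9)² + 3²) = sqrt(81 + 9) = sqrt(90) = 9.49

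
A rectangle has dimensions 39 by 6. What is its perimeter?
Perimeter = 2 * (length + width)
Perimeter = 2 * (39 + 6)
Perimeter = 2 * 45
Perimeter = 90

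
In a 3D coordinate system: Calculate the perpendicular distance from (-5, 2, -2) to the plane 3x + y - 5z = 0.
d = |3(-5) + 1(2) + (-5)(-2) - (0)| / √(3² + 1² + (-5)²) = 3/√35 = 0.5071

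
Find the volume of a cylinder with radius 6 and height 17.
Volume = pi * r² * h
Volume = pi * 6² * 17
Volume = pi * 36 * 17
Volume = pi * 612
Volume = 1922.65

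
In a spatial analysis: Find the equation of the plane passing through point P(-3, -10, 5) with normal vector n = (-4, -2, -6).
d = n·P = (-4)(-3) + (-2)(-10) + (-6)(5) = 2
Plane: -4x - 2y - 6z = 2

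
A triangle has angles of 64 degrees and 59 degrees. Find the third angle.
Sum of angles in a triangle = 180 degrees
Third angle = 180 - 64 - 59
Third angle = 57 degrees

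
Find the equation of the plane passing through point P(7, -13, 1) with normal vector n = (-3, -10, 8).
d = n·P = (-3)(7) + (-10)(-13) + (8)(1) = 117
Plane: -3x - 10y + 8z = 117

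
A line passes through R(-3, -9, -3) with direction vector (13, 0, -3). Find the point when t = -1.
P(-1) = (-3 + 13(-1), -9 + 0(-1), -3 + (-3)(-1)) = (-16, -9, 0)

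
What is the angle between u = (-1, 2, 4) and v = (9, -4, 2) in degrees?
u·v = -9, |u|² = 21, |v|² = 101
cos θ = -9/√2121 ≈ -0.1954
θ ≈ 101.3°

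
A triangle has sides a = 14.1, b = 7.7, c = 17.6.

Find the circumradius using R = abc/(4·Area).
s = (a+b+c)/2 = 19.7
Area = √(s(s-a)(s-b)(s-c)) = √(19.7·5.6·12·2.1) = 52.7263
R = abc/(4·Area) = (14.1·7.7·17.6)/(4·52.7263) = 1910.832/210.9052 = 9.06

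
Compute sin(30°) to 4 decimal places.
sin(30 degrees) = 1/2
Decimal approximation: 0.5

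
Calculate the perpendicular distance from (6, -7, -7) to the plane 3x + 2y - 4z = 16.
d = |3(6) + 2(-7) + (-4)(-7) - (16)| / √(3² + 2² + (-4)²) = 16/√29 = 2.971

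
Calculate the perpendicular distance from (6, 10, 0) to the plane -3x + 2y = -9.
d = |(-3)(6) + 2(10) + 0(0) - (-9)| / √((-3)² + 2² + 0²) = 11/√13 = 3.051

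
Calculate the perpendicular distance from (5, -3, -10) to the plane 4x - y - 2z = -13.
d = |4(5) + (-1)(-3) + (-2)(-10) - (-13)| / √(4² + (-1)² + (-2)²) = 56/√21 = 12.22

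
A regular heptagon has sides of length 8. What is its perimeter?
Perimeter = number of sides * side length
Perimeter = 7 * 8
Perimeter = 56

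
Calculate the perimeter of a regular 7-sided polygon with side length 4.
Perimeter = number of sides * side length
Perimeter = 7 * 4
Perimeter = 28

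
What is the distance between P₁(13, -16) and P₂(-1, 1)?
Using the distance formula: d = sqrt((x₂-x₁)² + (y₂-y₁)²)
dx = (-1) - 13 = -14
dy = 1 - (-16) = 17
d = sqrt((-14)² + 17²) = sqrt(196 + 289) = sqrt(485) = 22.02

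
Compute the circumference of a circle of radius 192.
Circumference = 2 * pi * r
Circumference = 2 * pi * 192
Circumference = 1206.37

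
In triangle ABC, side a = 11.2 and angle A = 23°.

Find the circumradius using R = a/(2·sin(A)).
R = a/(2·sin(A)) = 11.2/(2·sin(23°))
R = 11.2/(2·0.390731) = 11.2/0.781462 = 14.33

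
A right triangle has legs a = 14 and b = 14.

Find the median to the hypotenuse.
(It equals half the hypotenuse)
Hypotenuse c = √(14² + 14²) = √392 = 19.799
Median to hypotenuse = c/2 = 9.899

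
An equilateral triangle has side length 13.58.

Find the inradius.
For an equilateral triangle, r = s/(2√3) where s is the side.
r = 13.58/(2√3) = 13.58/3.464102 = 3.92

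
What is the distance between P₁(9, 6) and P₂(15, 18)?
Using the distance formula: d = sqrt((x₂-x₁)² + (y₂-y₁)²)
dx = 15 - 9 = 6
dy = 18 - 6 = 12
d = sqrt(6² + 12²) = sqrt(36 + 144) = sqrt(180) = 13.42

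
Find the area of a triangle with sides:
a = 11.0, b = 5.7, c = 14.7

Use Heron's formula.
s = (a+b+c)/2 = (11.0+5.7+14.7)/2 = 15.7
A = √(s(s-a)(s-b)(s-c)) = √(15.7·4.7·10·1)
A = √737.9 = 27.16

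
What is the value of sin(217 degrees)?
sin(217 degrees) = -0.6018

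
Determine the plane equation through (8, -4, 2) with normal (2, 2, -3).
d = n·P = (2)(8) + (2)(-4) + (-3)(2) = 2
Plane: 2x + 2y - 3z = 2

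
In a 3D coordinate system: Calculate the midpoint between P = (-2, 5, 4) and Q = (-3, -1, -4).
Midpoint = ((-2-3)/2, (5-1)/2, (4-4)/2) = (-2.5, 2, 0)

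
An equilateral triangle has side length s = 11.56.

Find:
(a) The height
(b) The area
(a) Height h = s·√3/2 = 11.56·√3/2 = 10.01
(b) Area = (√3/4)·s² = (√3/4)·11.56² = (√3/4)·133.634 = 57.87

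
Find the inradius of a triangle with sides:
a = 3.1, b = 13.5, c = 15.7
s = (a+b+c)/2 = (3.1+13.5+15.7)/2 = 16.15
Area = √(s(s-a)(s-b)(s-c)) = √(16.15·13.05·2.65·0.45) = 15.8533
r = Area/s = 15.8533/16.15 = 0.9816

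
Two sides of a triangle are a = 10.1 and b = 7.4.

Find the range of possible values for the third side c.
By the triangle inequality: |a - b| < c < a + b
|10.1 - 7.4| < c < 10.1 + 7.4
2.7 < c < 17.5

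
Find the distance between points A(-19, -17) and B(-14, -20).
Using the distance formula: d = sqrt((x₂-x₁)² + (y₂-y₁)²)
dx = (-14) - (-19) = 5
dy = (-20) - (-17) = -3
d = sqrt(5² + (-3)²) = sqrt(25 + 9) = sqrt(34) = 5.83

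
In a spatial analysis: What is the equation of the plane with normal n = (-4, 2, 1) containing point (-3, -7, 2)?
d = n·P = (-4)(-3) + (2)(-7) + (1)(2) = 0
Plane: -4x + 2y + z = 0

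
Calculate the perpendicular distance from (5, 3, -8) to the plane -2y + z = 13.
d = |0(5) + (-2)(3) + 1(-8) - (13)| / √(0² + (-2)² + 1²) = 27/√5 = 12.07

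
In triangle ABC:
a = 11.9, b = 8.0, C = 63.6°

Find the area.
Using A = ½ab·sin(C):
A = ½·11.9·8.0·sin(63.6°) = ½·95.2·0.895712 = 42.64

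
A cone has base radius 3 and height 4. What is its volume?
Volume = (1/3) * pi * r² * h
Volume = (1/3) * pi * 3² * 4
Volume = (1/3) * pi * 9 * 4
Volume = (1/3) * pi * 36
Volume = 37.70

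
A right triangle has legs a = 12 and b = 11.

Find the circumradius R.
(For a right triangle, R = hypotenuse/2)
Hypotenuse c = √(12² + 11²) = √265 = 16.2788
R = c/2 = 8.139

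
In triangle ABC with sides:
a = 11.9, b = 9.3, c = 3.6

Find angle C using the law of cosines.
cos(C) = (a² + b² - c²)/(2ab)
cos(C) = (11.9² + 9.3² - 3.6²)/(2·11.9·9.3) = 215.14/221.34 = 0.971989
C = arccos(0.971989) = 13.59°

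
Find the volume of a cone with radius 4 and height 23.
Volume = (1/3) * pi * r² * h
Volume = (1/3) * pi * 4² * 23
Volume = (1/3) * pi * 16 * 23
Volume = (1/3) * pi * 368
Volume = 385.37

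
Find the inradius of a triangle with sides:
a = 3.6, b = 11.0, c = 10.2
s = (a+b+c)/2 = (3.6+11.0+10.2)/2 = 12.4
Area = √(s(s-a)(s-b)(s-c)) = √(12.4·8.8·1.4·2.2) = 18.3327
r = Area/s = 18.3327/12.4 = 1.478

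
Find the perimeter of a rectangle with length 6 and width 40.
Perimeter = 2 * (length + width)
Perimeter = 2 * (6 + 40)
Perimeter = 2 * 46
Perimeter = 92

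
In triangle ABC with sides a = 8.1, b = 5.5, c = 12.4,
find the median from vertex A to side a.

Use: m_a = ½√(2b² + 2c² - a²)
m_a = ½√(2·5.5² + 2·12.4² - 8.1²)
m_a = ½√(60.5 + 307.52 - 65.61) = ½√302.41 = 8.695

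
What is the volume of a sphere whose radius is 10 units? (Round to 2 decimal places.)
Volume = (4/3) * pi * r³
Volume = (4/3) * pi * 10³
Volume = (4/3) * pi * 1000
Volume = 4188.79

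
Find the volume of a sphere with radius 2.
Volume = (4/3) * pi * r³
Volume = (4/3) * pi * 2³
Volume = (4/3) * pi * 8
Volume = 33.51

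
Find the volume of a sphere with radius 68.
Volume = (4/3) * pi * r³
Volume = (4/3) * pi * 68³
Volume = (4/3) * pi * 314432
Volume = 1317089.68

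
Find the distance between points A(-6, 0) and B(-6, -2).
Using the distance formula: d = sqrt((x₂-x₁)² + (y₂-y₁)²)
dx = (-6) - (-6) = 0
dy = (-2) - 0 = -2
d = sqrt(0² + (-2)²) = sqrt(0 + 4) = sqrt(4) = 2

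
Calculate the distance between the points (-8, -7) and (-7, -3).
Using the distance formula: d = sqrt((x₂-x₁)² + (y₂-y₁)²)
dx = (-7) - (-8) = 1
dy = (-3) - (-7) = 4
d = sqrt(1² + 4²) = sqrt(1 + 16) = sqrt(17) = 4.12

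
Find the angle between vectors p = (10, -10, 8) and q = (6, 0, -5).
p·q = 20, |p|² = 264, |q|² = 61
cos θ = 20/√16104 ≈ 0.1576
θ ≈ 80.93°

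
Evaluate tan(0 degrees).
tan(0 degrees) = 0
Decimal approximation: 0.0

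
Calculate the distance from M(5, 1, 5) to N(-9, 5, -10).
d = √[(-14)² + (4)² + (-15)²] = √437 = 20.9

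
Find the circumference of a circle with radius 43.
Circumference = 2 * pi * r
Circumference = 2 * pi * 43
Circumference = 270.18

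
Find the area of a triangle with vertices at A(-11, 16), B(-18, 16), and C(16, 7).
Using the coordinate formula: Area = (1/2)|x₁(y₂-y₃) + x₂(y₃-y₁) + x₃(y₁-y₂)|
Area = (1/2)|(-11)(16-7) + (-18)(7-16) + 16(16-16)|
Area = (1/2)|(-11)*9 + (-18)*(-9) + 16*0|
Area = (1/2)|(-99) + 162 + 0|
Area = (1/2)*63 = 31.50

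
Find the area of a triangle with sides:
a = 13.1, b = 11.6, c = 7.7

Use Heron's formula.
s = (a+b+c)/2 = (13.1+11.6+7.7)/2 = 16.2
A = √(s(s-a)(s-b)(s-c)) = √(16.2·3.1·4.6·8.5)
A = √1963.6 = 44.31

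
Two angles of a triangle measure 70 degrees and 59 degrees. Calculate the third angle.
Sum of angles in a triangle = 180 degrees
Third angle = 180 - 70 - 59
Third angle = 51 degrees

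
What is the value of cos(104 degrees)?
cos(104 degrees) = -0.2419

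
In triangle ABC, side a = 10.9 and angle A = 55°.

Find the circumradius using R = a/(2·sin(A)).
R = a/(2·sin(A)) = 10.9/(2·sin(55°))
R = 10.9/(2·0.819152) = 10.9/1.638304 = 6.653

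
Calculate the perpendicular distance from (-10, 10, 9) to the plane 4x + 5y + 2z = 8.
d = |4(-10) + 5(10) + 2(9) - (8)| / √(4² + 5² + 2²) = 20/√45 = 2.981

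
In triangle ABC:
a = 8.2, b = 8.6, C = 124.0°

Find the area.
Using A = ½ab·sin(C):
A = ½·8.2·8.6·sin(124.0°) = ½·70.52·0.829038 = 29.23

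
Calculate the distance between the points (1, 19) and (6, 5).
Using the distance formula: d = sqrt((x₂-x₁)² + (y₂-y₁)²)
dx = 6 - 1 = 5
dy = 5 - 19 = -14
d = sqrt(5² + (-14)²) = sqrt(25 + 196) = sqrt(221) = 14.87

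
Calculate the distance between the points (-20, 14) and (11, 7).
Using the distance formula: d = sqrt((x₂-x₁)² + (y₂-y₁)²)
dx = 11 - (-20) = 31
dy = 7 - 14 = -7
d = sqrt(31² + (-7)²) = sqrt(961 + 49) = sqrt(1010) = 31.78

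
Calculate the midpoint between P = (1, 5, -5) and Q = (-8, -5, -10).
Midpoint = ((1-8)/2, (5-5)/2, (-5-10)/2) = (-3.5, 0, -7.5)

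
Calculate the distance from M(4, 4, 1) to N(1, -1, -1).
d = √[(-3)² + (-5)² + (-2)²] = √38 = 6.164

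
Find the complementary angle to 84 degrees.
Complementary angles sum to 90 degrees.
Other angle = 90 - 84
Other angle = 6 degrees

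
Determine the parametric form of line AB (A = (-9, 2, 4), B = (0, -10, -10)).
Direction vector d = B - A = (9, -12, -14)
x = -9 + 9t, y = 2 - 12t, z = 4 - 14t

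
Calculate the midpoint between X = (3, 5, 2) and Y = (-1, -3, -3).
Midpoint = ((3-1)/2, (5-3)/2, (2-3)/2) = (1, 1, -0.5)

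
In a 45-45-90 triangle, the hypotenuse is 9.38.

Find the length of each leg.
In a 45-45-90 triangle, hypotenuse = leg·√2  →  leg = hypotenuse/√2
leg = 9.38/√2 = 6.633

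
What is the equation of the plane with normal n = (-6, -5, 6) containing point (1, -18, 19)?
d = n·P = (-6)(1) + (-5)(-18) + (6)(19) = 198
Plane: -6x - 5y + 6z = 198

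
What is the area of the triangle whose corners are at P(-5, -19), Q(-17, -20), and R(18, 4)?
Using the coordinate formula: Area = (1/2)|x₁(y₂-y₃) + x₂(y₃-y₁) + x₃(y₁-y₂)|
Area = (1/2)|(-5)((-20)-4) + (-17)(4-(-19)) + 18((-19)-(-20))|
Area = (1/2)|(-5)*(-24) + (-17)*23 + 18*1|
Area = (1/2)|120 + (-391) + 18|
Area = (1/2)*253 = 126.50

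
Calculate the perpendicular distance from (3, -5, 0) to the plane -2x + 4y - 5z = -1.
d = |(-2)(3) + 4(-5) + (-5)(0) - (-1)| / √((-2)² + 4² + (-5)²) = 25/√45 = 3.727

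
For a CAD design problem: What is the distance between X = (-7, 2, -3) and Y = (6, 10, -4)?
d = √[(13)² + (8)² + (-1)²] = √234 = 15.3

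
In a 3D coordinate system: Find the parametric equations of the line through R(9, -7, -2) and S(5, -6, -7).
Direction vector d = S - R = (-4, 1, -5)
x = 9 - 4t, y = -7 + t, z = -2 - 5t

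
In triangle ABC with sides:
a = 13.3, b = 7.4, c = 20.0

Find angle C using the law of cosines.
cos(C) = (a² + b² - c²)/(2ab)
cos(C) = (13.3² + 7.4² - 20.0²)/(2·13.3·7.4) = -168.35/196.84 = -0.855263
C = arccos(-0.855263) = 148.8°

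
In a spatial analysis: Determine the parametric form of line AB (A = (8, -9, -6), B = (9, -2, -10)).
Direction vector d = B - A = (1, 7, -4)
x = 8 + t, y = -9 + 7t, z = -6 - 4t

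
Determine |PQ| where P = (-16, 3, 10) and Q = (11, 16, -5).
d = √[(27)² + (13)² + (-15)²] = √1123 = 33.51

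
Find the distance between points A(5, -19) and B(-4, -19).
Using the distance formula: d = sqrt((x₂-x₁)² + (y₂-y₁)²)
dx = (-4) - 5 = -9
dy = (-19) - (-19) = 0
d = sqrt((-9)² + 0²) = sqrt(81 + 0) = sqrt(81) = 9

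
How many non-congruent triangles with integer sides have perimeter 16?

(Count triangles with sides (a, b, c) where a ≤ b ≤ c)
With a ≤ b ≤ c and a + b + c = 16, the triangle inequality a + b > c gives c < 16/2, so c ≤ 7.
Iterate a from 1 to ⌊p/3⌋ = 5; for each a, b ranges from a to ⌊(p−a)/2⌋ with c = p − a − b, keeping only c ≥ b.
Triples: (2, 7, 7), (3, 6, 7), (4, 5, 7), …
Count = 5 triangles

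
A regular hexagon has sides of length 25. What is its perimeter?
Perimeter = number of sides * side length
Perimeter = 6 * 25
Perimeter = 150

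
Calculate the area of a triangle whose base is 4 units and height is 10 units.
Area = (1/2) * base * height
Area = (1/2) * 4 * 10
Area = 20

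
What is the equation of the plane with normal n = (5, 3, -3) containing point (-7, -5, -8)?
d = n·P = (5)(-7) + (3)(-5) + (-3)(-8) = -26
Plane: 5x + 3y - 3z = -26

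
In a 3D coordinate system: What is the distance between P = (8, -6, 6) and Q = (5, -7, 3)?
d = √[(-3)² + (-1)² + (-3)²] = √19 = 4.359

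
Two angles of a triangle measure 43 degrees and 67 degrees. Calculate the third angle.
Sum of angles in a triangle = 180 degrees
Third angle = 180 - 43 - 67
Third angle = 70 degrees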